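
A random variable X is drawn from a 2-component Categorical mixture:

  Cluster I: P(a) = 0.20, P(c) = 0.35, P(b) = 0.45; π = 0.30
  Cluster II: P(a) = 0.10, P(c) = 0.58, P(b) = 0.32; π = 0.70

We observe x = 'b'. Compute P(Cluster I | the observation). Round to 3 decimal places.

0.376

By Bayes' theorem, P(k | x) = π_k f_k(x) / Σ_j π_j f_j(x).
Component likelihoods at x = 'b':
  L_I = P(b | comp) = 0.45
  L_II = P(b | comp) = 0.32
Unnormalised posteriors:
  π_I·L_I = 0.30 × 0.45 = 0.135
  π_II·L_II = 0.70 × 0.32 = 0.224
Sum: 0.135 + 0.224 = 0.359
Responsibility of Cluster I: 0.135 / 0.359 ≈ 0.376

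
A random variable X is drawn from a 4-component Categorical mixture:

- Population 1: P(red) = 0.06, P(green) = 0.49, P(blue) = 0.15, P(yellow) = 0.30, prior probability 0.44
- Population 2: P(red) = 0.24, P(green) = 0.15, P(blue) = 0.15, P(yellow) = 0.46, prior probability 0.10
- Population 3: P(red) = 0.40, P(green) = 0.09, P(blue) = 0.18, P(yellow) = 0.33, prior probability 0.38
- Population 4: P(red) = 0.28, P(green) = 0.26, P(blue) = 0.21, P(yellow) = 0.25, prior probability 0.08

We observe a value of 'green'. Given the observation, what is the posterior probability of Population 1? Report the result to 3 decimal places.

0.755

P(component k | x) = w_k·f_k(x) / marginal(x), where marginal(x) = Σ_j w_j·f_j(x).
Evaluate each component's likelihood at the observed value:
  p_1 = 0.49
  p_2 = 0.15
  p_3 = 0.09
  p_4 = 0.26
Prior × likelihood for each component:
  w_1·p_1 = 0.44 × 0.49 = 0.2156
  w_2·p_2 = 0.10 × 0.15 = 0.015
  w_3·p_3 = 0.38 × 0.09 = 0.0342
  w_4·p_4 = 0.08 × 0.26 = 0.0208
Denominator: 0.2156 + 0.015 + 0.0342 + 0.0208 = 0.2856
Responsibility of Population 1: 0.2156 / 0.2856 ≈ 0.755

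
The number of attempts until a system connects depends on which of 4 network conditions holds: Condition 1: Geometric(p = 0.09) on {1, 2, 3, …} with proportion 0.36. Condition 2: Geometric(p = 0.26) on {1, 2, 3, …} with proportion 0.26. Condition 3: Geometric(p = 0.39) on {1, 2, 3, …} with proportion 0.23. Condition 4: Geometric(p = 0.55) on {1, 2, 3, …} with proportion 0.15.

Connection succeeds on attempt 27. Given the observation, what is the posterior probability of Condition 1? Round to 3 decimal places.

0.990

Apply Bayes' rule: the posterior for each component is proportional to its prior times its likelihood at x.
Evaluate each component's likelihood at the observed value:
  f_1 = 0.09·(1−0.09)^26 = 0.09·0.0861145 = 0.0077503
  f_2 = 0.26·(1−0.26)^26 = 0.26·0.00039813 = 0.000103514
  f_3 = 0.39·(1−0.39)^26 = 0.39·2.62166e-06 = 1.02245e-06
  f_4 = 0.55·(1−0.55)^26 = 0.55·9.62776e-10 = 5.29527e-10
Unnormalised posteriors:
  π_1·f_1 = 0.36 × 0.0077503 = 0.00279011
  π_2·f_2 = 0.26 × 0.000103514 = 2.69136e-05
  π_3·f_3 = 0.23 × 1.02245e-06 = 2.35163e-07
  π_4·f_4 = 0.15 × 5.29527e-10 = 7.9429e-11
Normaliser: 0.00279011 + 2.69136e-05 + 2.35163e-07 + 7.9429e-11 = 0.00281726
So the posterior for Condition 1 is 0.00279011 / 0.00281726 ≈ 0.990.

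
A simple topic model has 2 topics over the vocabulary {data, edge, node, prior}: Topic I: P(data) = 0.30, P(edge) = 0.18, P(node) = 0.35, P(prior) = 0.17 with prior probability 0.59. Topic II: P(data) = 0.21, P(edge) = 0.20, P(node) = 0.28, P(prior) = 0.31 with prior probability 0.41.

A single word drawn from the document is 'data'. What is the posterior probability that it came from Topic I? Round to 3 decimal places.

The responsibility of component k is π_k f_k(x) divided by Σ_j π_j f_j(x).
Categorical probabilities:
  L_I = P(data | comp) = 0.30
  L_II = P(data | comp) = 0.21
Prior × likelihood for each component:
  π_I·L_I = 0.59 × 0.3 = 0.177
  π_II·L_II = 0.41 × 0.21 = 0.0861
Denominator: 0.177 + 0.0861 = 0.2631
So the posterior for Topic I is 0.177 / 0.2631 ≈ 0.673.

0.673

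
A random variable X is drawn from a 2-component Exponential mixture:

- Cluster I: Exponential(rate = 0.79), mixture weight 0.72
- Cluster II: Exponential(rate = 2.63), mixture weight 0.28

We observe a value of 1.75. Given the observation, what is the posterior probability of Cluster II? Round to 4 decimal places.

0.0492

By Bayes' theorem, P(k | x) = w_k f_k(x) / Σ_j w_j f_j(x).
Evaluate each component's likelihood at the observed value:
  p_I = 0.79·e^(−0.79·1.75) = 0.79·e^(−1.3825) = 0.198251
  p_II = 2.63·e^(−2.63·1.75) = 2.63·e^(−4.6025) = 0.0263703
Multiply by the mixture weights:
  w_I·p_I = 0.72 × 0.198251 = 0.142741
  w_II·p_II = 0.28 × 0.0263703 = 0.00738369
Evidence: 0.142741 + 0.00738369 = 0.150124
P(Cluster II | x) ≈ 0.0492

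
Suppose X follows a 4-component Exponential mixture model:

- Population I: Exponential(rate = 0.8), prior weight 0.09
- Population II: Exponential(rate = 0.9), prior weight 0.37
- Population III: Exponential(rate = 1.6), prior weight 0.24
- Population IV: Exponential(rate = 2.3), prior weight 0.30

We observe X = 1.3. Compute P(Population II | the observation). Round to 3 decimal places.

P(component k | x) = P(Z=k)·f_k(x) / marginal(x), where marginal(x) = Σ_j P(Z=j)·f_j(x).
Component likelihoods at x = 1.3:
  p_I = 0.282764
  p_II = 0.27933
  p_III = 0.199888
  p_IV = 0.115661
Unnormalised posteriors:
  P(Z=I)·p_I = 0.09 × 0.282764 = 0.0254487
  P(Z=II)·p_II = 0.37 × 0.27933 = 0.103352
  P(Z=III)·p_III = 0.24 × 0.199888 = 0.0479732
  P(Z=IV)·p_IV = 0.30 × 0.115661 = 0.0346983
Evidence: 0.0254487 + 0.103352 + 0.0479732 + 0.0346983 = 0.211472
P(Population II | 1.3) ≈ 0.489

0.489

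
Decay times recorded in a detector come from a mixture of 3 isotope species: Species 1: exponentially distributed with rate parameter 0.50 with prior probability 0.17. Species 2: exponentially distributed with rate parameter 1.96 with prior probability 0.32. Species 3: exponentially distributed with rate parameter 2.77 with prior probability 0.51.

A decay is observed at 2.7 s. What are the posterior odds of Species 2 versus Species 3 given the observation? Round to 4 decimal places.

Since P(k|x) ∝ π_k f_k(x), the posterior odds are π_i f_i(x) / (π_j f_j(x)).
Evaluate each component's likelihood at the observed value:
  L_1 = 0.12962
  L_2 = 0.00986211
  L_3 = 0.00156456
0.00315587 / 0.000797924 ≈ 3.9551

3.9551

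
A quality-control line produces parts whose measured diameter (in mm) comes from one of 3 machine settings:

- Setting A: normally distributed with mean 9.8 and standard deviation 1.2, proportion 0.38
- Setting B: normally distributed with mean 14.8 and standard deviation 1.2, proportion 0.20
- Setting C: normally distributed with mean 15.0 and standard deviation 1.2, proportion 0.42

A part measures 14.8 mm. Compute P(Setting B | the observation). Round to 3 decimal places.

P(component k | x) = w_k·f_k(x) / marginal(x), where marginal(x) = Σ_j w_j·f_j(x).
Component likelihoods at x = 14.8 mm:
  f_A = (1/(1.2·√(2π)))·exp(−(14.8−9.8)²/(2·1.2²)) = 0.332452·exp(-8.68056) = 5.64692e-05
  f_B = (1/(1.2·√(2π)))·exp(−(14.8−14.8)²/(2·1.2²)) = 0.332452·exp(-0.00000) = 0.332452
  f_C = (1/(1.2·√(2π)))·exp(−(14.8−15.0)²/(2·1.2²)) = 0.332452·exp(-0.01389) = 0.327866
Unnormalised posteriors:
  w_A·f_A = 0.38 × 5.64692e-05 = 2.14583e-05
  w_B·f_B = 0.20 × 0.332452 = 0.0664904
  w_C·f_C = 0.42 × 0.327866 = 0.137704
Marginal: 2.14583e-05 + 0.0664904 + 0.137704 = 0.204216
P(Setting B | data) ≈ 0.326

0.326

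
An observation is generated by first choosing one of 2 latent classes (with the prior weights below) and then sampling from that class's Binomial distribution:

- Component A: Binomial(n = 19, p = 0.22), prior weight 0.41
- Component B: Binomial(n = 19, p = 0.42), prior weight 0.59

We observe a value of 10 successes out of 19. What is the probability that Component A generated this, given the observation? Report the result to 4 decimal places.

Apply Bayes' rule: the posterior for each component is proportional to its prior times its likelihood at x.
Evaluate each component's likelihood at the observed value:
  p_A = C(19,10)·0.22^10·0.78^9 = 92378·2.65599e-07·0.106869 = 0.00262209
  p_B = C(19,10)·0.42^10·0.58^9 = 92378·0.000170802·0.00742766 = 0.117196
Multiply by the mixture weights:
  π_A·p_A = 0.41 × 0.00262209 = 0.00107505
  π_B·p_B = 0.59 × 0.117196 = 0.0691457
Denominator: 0.00107505 + 0.0691457 = 0.0702208
So the posterior for Component A is 0.00107505 / 0.0702208 ≈ 0.0153.

0.0153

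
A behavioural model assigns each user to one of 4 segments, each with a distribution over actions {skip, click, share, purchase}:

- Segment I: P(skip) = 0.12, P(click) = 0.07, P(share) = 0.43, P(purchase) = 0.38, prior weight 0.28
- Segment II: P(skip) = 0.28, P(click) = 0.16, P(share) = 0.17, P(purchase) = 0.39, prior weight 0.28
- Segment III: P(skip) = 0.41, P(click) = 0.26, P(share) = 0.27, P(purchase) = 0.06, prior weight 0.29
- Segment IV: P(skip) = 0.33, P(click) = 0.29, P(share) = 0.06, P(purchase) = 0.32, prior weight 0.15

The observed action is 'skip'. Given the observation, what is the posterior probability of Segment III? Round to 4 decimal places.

Apply Bayes' rule: the posterior for each component is proportional to its prior times its likelihood at x.
Evaluate each component's likelihood at the observed value:
  L_I = 0.12
  L_II = 0.28
  L_III = 0.41
  L_IV = 0.33
Prior × likelihood for each component:
  π_I·L_I = 0.28 × 0.12 = 0.0336
  π_II·L_II = 0.28 × 0.28 = 0.0784
  π_III·L_III = 0.29 × 0.41 = 0.1189
  π_IV·L_IV = 0.15 × 0.33 = 0.0495
Denominator: 0.0336 + 0.0784 + 0.1189 + 0.0495 = 0.2804
Responsibility of Segment III: 0.1189 / 0.2804 ≈ 0.4240

0.4240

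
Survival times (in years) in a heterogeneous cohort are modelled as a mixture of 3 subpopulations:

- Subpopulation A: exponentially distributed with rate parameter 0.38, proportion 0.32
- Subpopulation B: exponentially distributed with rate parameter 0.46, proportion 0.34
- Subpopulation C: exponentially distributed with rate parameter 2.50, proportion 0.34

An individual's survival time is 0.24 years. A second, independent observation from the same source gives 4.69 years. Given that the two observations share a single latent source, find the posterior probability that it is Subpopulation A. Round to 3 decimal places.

P(component k | x) = P(Z=k)·f_k(x) / marginal(x), where marginal(x) = Σ_j P(Z=j)·f_j(x).
Since both observations come from the same component, the likelihood for component k is f_k(x₁)·f_k(x₂).
  L_A = [0.346877] × [0.0639417] = 0.0221799
  L_B = [0.411919] × [0.0531877] = 0.021909
  L_C = [1.37203] × [2.02226e-05] = 2.7746e-05
Weight by the priors:
  P(Z=A)·L_A = 0.32 × 0.0221799 = 0.00709757
  P(Z=B)·L_B = 0.34 × 0.021909 = 0.00744906
  P(Z=C)·L_C = 0.34 × 2.7746e-05 = 9.43364e-06
Sum: 0.00709757 + 0.00744906 + 9.43364e-06 = 0.0145561
Responsibility of Subpopulation A: 0.00709757 / 0.0145561 ≈ 0.488

0.488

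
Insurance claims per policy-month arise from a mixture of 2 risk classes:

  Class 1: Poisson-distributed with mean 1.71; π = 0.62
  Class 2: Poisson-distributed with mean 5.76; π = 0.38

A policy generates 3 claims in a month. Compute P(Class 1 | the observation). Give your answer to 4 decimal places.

The responsibility of component k is π_k f_k(x) divided by Σ_j π_j f_j(x).
Poisson probabilities:
  f_1 = 0.150728
  f_2 = 0.100364
Weight by the priors:
  π_1·f_1 = 0.62 × 0.150728 = 0.0934513
  π_2·f_2 = 0.38 × 0.100364 = 0.0381385
Denominator: 0.0934513 + 0.0381385 = 0.13159
Responsibility of Class 1: 0.0934513 / 0.13159 ≈ 0.7102

0.7102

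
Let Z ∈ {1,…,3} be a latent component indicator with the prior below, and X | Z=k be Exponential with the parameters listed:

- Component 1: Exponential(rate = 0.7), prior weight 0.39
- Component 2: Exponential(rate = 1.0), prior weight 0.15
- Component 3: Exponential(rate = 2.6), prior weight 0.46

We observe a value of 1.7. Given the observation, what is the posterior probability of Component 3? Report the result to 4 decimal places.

Posterior ∝ prior × likelihood, so P(k | x) ∝ π_k f_k(x); normalise over all components.
Evaluate each component's likelihood at the observed value:
  L_1 = 0.212955
  L_2 = 0.182684
  L_3 = 0.031289
Unnormalised posteriors:
  π_1·L_1 = 0.39 × 0.212955 = 0.0830524
  π_2·L_2 = 0.15 × 0.182684 = 0.0274025
  π_3·L_3 = 0.46 × 0.031289 = 0.0143929
Marginal: 0.0830524 + 0.0274025 + 0.0143929 = 0.124848
P(Component 3 | 1.7) = 0.0143929 / 0.124848 ≈ 0.1153

0.1153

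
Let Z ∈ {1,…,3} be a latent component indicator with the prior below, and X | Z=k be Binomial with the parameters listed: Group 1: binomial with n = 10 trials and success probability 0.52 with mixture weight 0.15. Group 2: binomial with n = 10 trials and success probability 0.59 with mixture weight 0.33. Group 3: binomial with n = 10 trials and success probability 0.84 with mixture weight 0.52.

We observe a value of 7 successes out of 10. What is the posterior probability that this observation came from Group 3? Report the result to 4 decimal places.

P(component k | x) = π_k·f_k(x) / marginal(x), where marginal(x) = Σ_j π_j·f_j(x).
Evaluate each component's likelihood at the observed value:
  p_1 = 0.136436
  p_2 = 0.205824
  p_3 = 0.145043
Weight by the priors:
  π_1·p_1 = 0.15 × 0.136436 = 0.0204654
  π_2·p_2 = 0.33 × 0.205824 = 0.0679221
  π_3·p_3 = 0.52 × 0.145043 = 0.0754223
Denominator: 0.0204654 + 0.0679221 + 0.0754223 = 0.16381
So the posterior for Group 3 is 0.0754223 / 0.16381 ≈ 0.4604.

0.4604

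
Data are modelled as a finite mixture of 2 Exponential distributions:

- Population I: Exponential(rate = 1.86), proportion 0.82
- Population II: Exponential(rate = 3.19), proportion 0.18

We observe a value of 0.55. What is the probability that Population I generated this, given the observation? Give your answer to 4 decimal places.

Posterior ∝ prior × likelihood, so P(k | x) ∝ P(Z=k) f_k(x); normalise over all components.
Evaluate each component's likelihood at the observed value:
  f_I = 1.86·e^(−1.86·0.55) = 1.86·e^(−1.0230) = 0.668697
  f_II = 3.19·e^(−3.19·0.55) = 3.19·e^(−1.7545) = 0.55185
Prior × likelihood for each component:
  P(Z=I)·f_I = 0.82 × 0.668697 = 0.548332
  P(Z=II)·f_II = 0.18 × 0.55185 = 0.099333
Evidence: 0.548332 + 0.099333 = 0.647665
P(Population I | the observation) ≈ 0.8466

0.8466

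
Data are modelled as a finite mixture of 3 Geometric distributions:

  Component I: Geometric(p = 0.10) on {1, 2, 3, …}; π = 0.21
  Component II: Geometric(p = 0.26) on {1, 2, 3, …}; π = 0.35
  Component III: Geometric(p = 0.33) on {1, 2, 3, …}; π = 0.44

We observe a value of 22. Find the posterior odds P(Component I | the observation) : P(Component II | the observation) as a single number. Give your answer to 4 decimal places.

14.0736

Since P(k|x) ∝ w_k f_k(x), the posterior odds are w_i f_i(x) / (w_j f_j(x)).
Evaluate each component's likelihood at the observed value:
  f_I = 0.10·(1−0.10)^21 = 0.10·0.109419 = 0.0109419
  f_II = 0.26·(1−0.26)^21 = 0.26·0.00179418 = 0.000466487
  f_III = 0.33·(1−0.33)^21 = 0.33·0.000222623 = 7.34657e-05
Odds = (0.21/0.35) × (0.0109419/0.000466487) = 0.6 × 23.456 ≈ 14.0736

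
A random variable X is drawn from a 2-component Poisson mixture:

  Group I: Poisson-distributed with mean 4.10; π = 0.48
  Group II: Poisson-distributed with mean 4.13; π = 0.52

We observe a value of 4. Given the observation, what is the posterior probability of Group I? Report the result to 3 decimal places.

0.480

P(component k | x) = π_k·f_k(x) / marginal(x), where marginal(x) = Σ_j π_j·f_j(x).
Poisson probabilities:
  f_I = 0.195127
  f_II = 0.194963
Weight by the priors:
  π_I·f_I = 0.48 × 0.195127 = 0.0936608
  π_II·f_II = 0.52 × 0.194963 = 0.101381
Denominator: 0.0936608 + 0.101381 = 0.195042
P(Group I | 4) ≈ 0.480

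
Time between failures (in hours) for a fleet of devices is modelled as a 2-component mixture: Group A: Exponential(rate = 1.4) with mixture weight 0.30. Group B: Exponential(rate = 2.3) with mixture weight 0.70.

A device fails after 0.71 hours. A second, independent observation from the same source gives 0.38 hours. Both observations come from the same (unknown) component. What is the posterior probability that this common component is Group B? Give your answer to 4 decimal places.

P(component k | x) = π_k·f_k(x) / marginal(x), where marginal(x) = Σ_j π_j·f_j(x).
Since both observations come from the same component, the likelihood for component k is f_k(x₁)·f_k(x₂).
  f_A = [1.4·e^(−1.4·0.71) = 1.4·e^(−0.9940) = 0.518131] × [0.822401] = 0.426111
  f_B = [2.3·e^(−2.3·0.71) = 2.3·e^(−1.6330) = 0.449288] × [0.959742] = 0.431201
Multiply by the mixture weights:
  π_A·f_A = 0.30 × 0.426111 = 0.127833
  π_B·f_B = 0.70 × 0.431201 = 0.30184
Normaliser: 0.127833 + 0.30184 = 0.429674
So the posterior for Group B is 0.30184 / 0.429674 ≈ 0.7025.

0.7025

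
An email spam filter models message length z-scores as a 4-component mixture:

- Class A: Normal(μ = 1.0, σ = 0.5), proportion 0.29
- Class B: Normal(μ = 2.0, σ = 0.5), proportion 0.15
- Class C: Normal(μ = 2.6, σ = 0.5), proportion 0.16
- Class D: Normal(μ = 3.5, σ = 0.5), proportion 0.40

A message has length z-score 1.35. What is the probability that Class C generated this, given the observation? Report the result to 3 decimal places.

0.024

The responsibility of component k is π_k f_k(x) divided by Σ_j π_j f_j(x).
Normal densities:
  p_A = 0.624508
  p_B = 0.342737
  p_C = 0.0350566
  p_D = 7.70704e-05
Weight by the priors:
  π_A·p_A = 0.29 × 0.624508 = 0.181107
  π_B·p_B = 0.15 × 0.342737 = 0.0514106
  π_C·p_C = 0.16 × 0.0350566 = 0.00560906
  π_D·p_D = 0.40 × 7.70704e-05 = 3.08282e-05
Marginal: 0.181107 + 0.0514106 + 0.00560906 + 3.08282e-05 = 0.238158
So the posterior for Class C is 0.00560906 / 0.238158 ≈ 0.024.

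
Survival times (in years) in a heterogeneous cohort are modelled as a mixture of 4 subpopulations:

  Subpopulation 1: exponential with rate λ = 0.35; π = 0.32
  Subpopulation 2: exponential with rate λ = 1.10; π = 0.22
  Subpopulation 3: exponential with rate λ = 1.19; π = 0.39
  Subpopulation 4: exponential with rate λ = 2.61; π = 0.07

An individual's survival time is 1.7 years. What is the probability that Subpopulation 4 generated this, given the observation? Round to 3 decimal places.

Apply Bayes' rule: the posterior for each component is proportional to its prior times its likelihood at x.
Exponential densities:
  L_1 = 0.35·e^(−0.35·1.7) = 0.35·e^(−0.5950) = 0.193047
  L_2 = 1.10·e^(−1.10·1.7) = 1.10·e^(−1.8700) = 0.169536
  L_3 = 1.19·e^(−1.19·1.7) = 1.19·e^(−2.0230) = 0.157387
  L_4 = 2.61·e^(−2.61·1.7) = 2.61·e^(−4.4370) = 0.0308799
Multiply by the mixture weights:
  π_1·L_1 = 0.32 × 0.193047 = 0.061775
  π_2·L_2 = 0.22 × 0.169536 = 0.0372979
  π_3·L_3 = 0.39 × 0.157387 = 0.061381
  π_4·L_4 = 0.07 × 0.0308799 = 0.00216159
Marginal: 0.061775 + 0.0372979 + 0.061381 + 0.00216159 = 0.162616
P(Subpopulation 4 | 1.7 years) = 0.00216159 / 0.162616 ≈ 0.013

0.013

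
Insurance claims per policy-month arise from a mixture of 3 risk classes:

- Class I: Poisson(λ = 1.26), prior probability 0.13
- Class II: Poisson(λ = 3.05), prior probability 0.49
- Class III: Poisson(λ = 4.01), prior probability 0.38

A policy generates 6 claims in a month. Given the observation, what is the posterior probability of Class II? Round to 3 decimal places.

0.393

By Bayes' theorem, P(k | x) = π_k f_k(x) / Σ_j π_j f_j(x).
Poisson probabilities:
  f_I = e^(−1.26)·1.26^6/6! = 0.00157645
  f_II = e^(−3.05)·3.05^6/6! = 0.0529503
  f_III = e^(−4.01)·4.01^6/6! = 0.104716
Prior × likelihood for each component:
  π_I·f_I = 0.13 × 0.00157645 = 0.000204938
  π_II·f_II = 0.49 × 0.0529503 = 0.0259456
  π_III·f_III = 0.38 × 0.104716 = 0.0397921
Normaliser: 0.000204938 + 0.0259456 + 0.0397921 = 0.0659426
So the posterior for Class II is 0.0259456 / 0.0659426 ≈ 0.393.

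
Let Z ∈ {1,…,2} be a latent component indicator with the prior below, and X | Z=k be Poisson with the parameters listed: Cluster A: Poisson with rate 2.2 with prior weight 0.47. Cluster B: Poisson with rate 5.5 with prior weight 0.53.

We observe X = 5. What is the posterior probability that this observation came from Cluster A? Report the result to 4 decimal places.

Posterior ∝ prior × likelihood, so P(k | x) ∝ π_k f_k(x); normalise over all components.
Evaluate each component's likelihood at the observed value:
  f_A = 0.0475866
  f_B = 0.171401
Weight by the priors:
  π_A·f_A = 0.47 × 0.0475866 = 0.0223657
  π_B·f_B = 0.53 × 0.171401 = 0.0908424
Denominator: 0.0223657 + 0.0908424 = 0.113208
P(Cluster A | 5) = 0.0223657 / 0.113208 ≈ 0.1976

0.1976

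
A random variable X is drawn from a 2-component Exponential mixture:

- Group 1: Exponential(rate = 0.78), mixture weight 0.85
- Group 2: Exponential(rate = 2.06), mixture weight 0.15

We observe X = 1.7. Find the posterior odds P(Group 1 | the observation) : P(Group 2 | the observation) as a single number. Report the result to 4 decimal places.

Posterior odds = (π_i f_i(x)) / (π_j f_j(x)); the normalising sum cancels.
Component likelihoods at x = 1.7:
  L_1 = 0.207119
  L_2 = 0.0620823
Odds = (0.85/0.15) × (0.207119/0.0620823) = 5.66667 × 3.3362 ≈ 18.9051

18.9051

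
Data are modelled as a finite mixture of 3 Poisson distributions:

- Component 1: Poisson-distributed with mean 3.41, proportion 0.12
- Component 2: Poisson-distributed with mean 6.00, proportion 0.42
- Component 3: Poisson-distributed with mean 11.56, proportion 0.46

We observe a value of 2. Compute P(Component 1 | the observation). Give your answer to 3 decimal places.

Posterior ∝ prior × likelihood, so P(k | x) ∝ π_k f_k(x); normalise over all components.
Component likelihoods at x = 2:
  L_1 = e^(−3.41)·3.41^2/2! = 0.192103
  L_2 = e^(−6.00)·6.00^2/2! = 0.0446175
  L_3 = e^(−11.56)·11.56^2/2! = 0.000637443
Multiply by the mixture weights:
  π_1·L_1 = 0.12 × 0.192103 = 0.0230524
  π_2·L_2 = 0.42 × 0.0446175 = 0.0187394
  π_3·L_3 = 0.46 × 0.000637443 = 0.000293224
Evidence: 0.0230524 + 0.0187394 + 0.000293224 = 0.042085
So the posterior for Component 1 is 0.0230524 / 0.042085 ≈ 0.548.

0.548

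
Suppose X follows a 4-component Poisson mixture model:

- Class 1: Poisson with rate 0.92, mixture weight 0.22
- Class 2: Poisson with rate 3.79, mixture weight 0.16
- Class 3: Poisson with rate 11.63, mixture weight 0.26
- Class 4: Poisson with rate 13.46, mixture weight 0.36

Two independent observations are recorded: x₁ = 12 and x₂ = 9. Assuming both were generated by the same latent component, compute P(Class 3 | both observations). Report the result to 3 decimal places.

Posterior ∝ prior × likelihood, so P(k | x) ∝ P(Z=k) f_k(x); normalise over all components.
Since both observations come from the same component, the likelihood for component k is f_k(x₁)·f_k(x₂).
  f_1 = [3.05891e-10] × [5.18533e-07] = 1.58614e-16
  f_2 = [0.000414341] × [0.0100465] = 4.16266e-06
  f_3 = [0.113704] × [0.0954134] = 0.0108489
  f_4 = [0.105342] × [0.0570215] = 0.00600674
Prior × likelihood for each component:
  P(Z=1)·f_1 = 0.22 × 1.58614e-16 = 3.48952e-17
  P(Z=2)·f_2 = 0.16 × 4.16266e-06 = 6.66026e-07
  P(Z=3)·f_3 = 0.26 × 0.0108489 = 0.00282071
  P(Z=4)·f_4 = 0.36 × 0.00600674 = 0.00216243
Evidence: 3.48952e-17 + 6.66026e-07 + 0.00282071 + 0.00216243 = 0.0049838
Responsibility of Class 3: 0.00282071 / 0.0049838 ≈ 0.566

0.566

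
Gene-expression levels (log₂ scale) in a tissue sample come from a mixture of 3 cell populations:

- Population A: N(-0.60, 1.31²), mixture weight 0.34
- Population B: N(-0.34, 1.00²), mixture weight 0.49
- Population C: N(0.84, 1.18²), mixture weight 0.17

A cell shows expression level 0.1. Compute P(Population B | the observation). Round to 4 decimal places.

0.5643

P(component k | x) = P(Z=k)·f_k(x) / marginal(x), where marginal(x) = Σ_j P(Z=j)·f_j(x).
Component likelihoods at x = 0.1:
  p_A = (1/(1.31·√(2π)))·exp(−(0.1−-0.60)²/(2·1.31²)) = 0.304536·exp(-0.14277) = 0.26402
  p_B = (1/(1.00·√(2π)))·exp(−(0.1−-0.34)²/(2·1.00²)) = 0.398942·exp(-0.09680) = 0.362135
  p_C = (1/(1.18·√(2π)))·exp(−(0.1−0.84)²/(2·1.18²)) = 0.338087·exp(-0.19664) = 0.277734
Prior × likelihood for each component:
  P(Z=A)·p_A = 0.34 × 0.26402 = 0.0897667
  P(Z=B)·p_B = 0.49 × 0.362135 = 0.177446
  P(Z=C)·p_C = 0.17 × 0.277734 = 0.0472148
Marginal: 0.0897667 + 0.177446 + 0.0472148 = 0.314428
P(Population B | the observation) ≈ 0.5643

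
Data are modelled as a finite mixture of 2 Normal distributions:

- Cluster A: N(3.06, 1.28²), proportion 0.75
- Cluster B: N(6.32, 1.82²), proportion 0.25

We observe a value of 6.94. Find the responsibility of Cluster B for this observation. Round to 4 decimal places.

0.9563

The responsibility of component k is w_k f_k(x) divided by Σ_j w_j f_j(x).
Evaluate each component's likelihood at the observed value:
  f_A = (1/(1.28·√(2π)))·exp(−(6.94−3.06)²/(2·1.28²)) = 0.311674·exp(-4.59424) = 0.003151
  f_B = (1/(1.82·√(2π)))·exp(−(6.94−6.32)²/(2·1.82²)) = 0.219199·exp(-0.05802) = 0.206842
Unnormalised posteriors:
  w_A·f_A = 0.75 × 0.003151 = 0.00236325
  w_B·f_B = 0.25 × 0.206842 = 0.0517105
Evidence: 0.00236325 + 0.0517105 = 0.0540738
P(Cluster B | x) ≈ 0.9563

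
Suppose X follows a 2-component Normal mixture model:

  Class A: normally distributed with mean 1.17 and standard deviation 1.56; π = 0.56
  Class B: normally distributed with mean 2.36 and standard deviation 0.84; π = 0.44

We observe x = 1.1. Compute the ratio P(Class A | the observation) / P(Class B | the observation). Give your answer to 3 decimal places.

2.109

Only the two components matter; the odds are (w_i f_i(x)) / (w_j f_j(x)).
Component likelihoods at x = 1.1:
  p_A = (1/(1.56·√(2π)))·exp(−(1.1−1.17)²/(2·1.56²)) = 0.255732·exp(-0.00101) = 0.255475
  p_B = (1/(0.84·√(2π)))·exp(−(1.1−2.36)²/(2·0.84²)) = 0.474931·exp(-1.12500) = 0.154188
Posterior odds = (w_A·p_A) / (w_B·p_B) = (0.56·0.255475) / (0.44·0.154188) = 0.143066 / 0.0678426 ≈ 2.109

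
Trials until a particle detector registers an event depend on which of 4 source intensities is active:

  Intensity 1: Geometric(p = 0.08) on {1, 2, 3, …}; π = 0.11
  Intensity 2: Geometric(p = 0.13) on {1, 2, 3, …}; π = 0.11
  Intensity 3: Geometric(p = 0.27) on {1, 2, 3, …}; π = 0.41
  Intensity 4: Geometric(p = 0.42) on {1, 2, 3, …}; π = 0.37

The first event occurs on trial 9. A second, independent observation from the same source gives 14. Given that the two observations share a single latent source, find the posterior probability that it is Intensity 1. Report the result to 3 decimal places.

By Bayes' theorem, P(k | x) = π_k f_k(x) / Σ_j π_j f_j(x).
Since both observations come from the same component, the likelihood for component k is f_k(x₁)·f_k(x₂).
  f_1 = [0.0410575] × [0.0270602] = 0.00111103
  f_2 = [0.0426675] × [0.0212664] = 0.000907384
  f_3 = [0.0217744] × [0.00451399] = 9.82896e-05
  f_4 = [0.00537865] × [0.000353031] = 1.89883e-06
Unnormalised posteriors:
  π_1·f_1 = 0.11 × 0.00111103 = 0.000122213
  π_2·f_2 = 0.11 × 0.000907384 = 9.98122e-05
  π_3·f_3 = 0.41 × 9.82896e-05 = 4.02987e-05
  π_4·f_4 = 0.37 × 1.89883e-06 = 7.02568e-07
Denominator: 0.000122213 + 9.98122e-05 + 4.02987e-05 + 7.02568e-07 = 0.000263026
P(Intensity 1 | x) ≈ 0.465

0.465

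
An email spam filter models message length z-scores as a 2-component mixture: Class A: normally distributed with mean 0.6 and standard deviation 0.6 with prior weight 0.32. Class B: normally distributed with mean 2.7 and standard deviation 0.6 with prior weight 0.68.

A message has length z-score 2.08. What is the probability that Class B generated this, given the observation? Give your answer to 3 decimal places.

0.963

The responsibility of component k is P(Z=k) f_k(x) divided by Σ_j P(Z=j) f_j(x).
Normal densities:
  L_A = (1/(0.6·√(2π)))·exp(−(2.08−0.6)²/(2·0.6²)) = 0.664904·exp(-3.04222) = 0.031735
  L_B = (1/(0.6·√(2π)))·exp(−(2.08−2.7)²/(2·0.6²)) = 0.664904·exp(-0.53389) = 0.389847
Prior × likelihood for each component:
  P(Z=A)·L_A = 0.32 × 0.031735 = 0.0101552
  P(Z=B)·L_B = 0.68 × 0.389847 = 0.265096
Evidence: 0.0101552 + 0.265096 = 0.275251
P(Class B | x) = 0.265096 / 0.275251 ≈ 0.963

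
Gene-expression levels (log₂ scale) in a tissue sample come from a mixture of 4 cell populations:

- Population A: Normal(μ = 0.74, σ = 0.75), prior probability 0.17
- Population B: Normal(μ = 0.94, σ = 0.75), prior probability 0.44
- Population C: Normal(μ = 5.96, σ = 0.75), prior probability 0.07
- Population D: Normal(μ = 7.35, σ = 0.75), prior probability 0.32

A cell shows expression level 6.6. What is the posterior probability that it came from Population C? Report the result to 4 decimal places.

By Bayes' theorem, P(k | x) = P(Z=k) f_k(x) / Σ_j P(Z=j) f_j(x).
Evaluate each component's likelihood at the observed value:
  L_A = 2.94717e-14
  L_B = 2.28476e-13
  L_C = 0.369596
  L_D = 0.322628
Weight by the priors:
  P(Z=A)·L_A = 0.17 × 2.94717e-14 = 5.01019e-15
  P(Z=B)·L_B = 0.44 × 2.28476e-13 = 1.00529e-13
  P(Z=C)·L_C = 0.07 × 0.369596 = 0.0258717
  P(Z=D)·L_D = 0.32 × 0.322628 = 0.103241
Marginal: 5.01019e-15 + 1.00529e-13 + 0.0258717 + 0.103241 = 0.129113
Responsibility of Population C: 0.0258717 / 0.129113 ≈ 0.2004

0.2004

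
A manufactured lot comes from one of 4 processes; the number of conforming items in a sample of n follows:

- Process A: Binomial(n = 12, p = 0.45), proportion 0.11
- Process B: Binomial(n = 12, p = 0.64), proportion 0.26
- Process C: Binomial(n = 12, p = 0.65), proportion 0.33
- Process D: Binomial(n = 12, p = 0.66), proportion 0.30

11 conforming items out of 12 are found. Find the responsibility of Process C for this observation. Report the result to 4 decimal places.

By Bayes' theorem, P(k | x) = P(Z=k) f_k(x) / Σ_j P(Z=j) f_j(x).
Evaluate each component's likelihood at the observed value:
  p_A = C(12,11)·0.45^11·0.55^1 = 12·0.000153228·0.55 = 0.0010113
  p_B = C(12,11)·0.64^11·0.36^1 = 12·0.0073787·0.36 = 0.031876
  p_C = C(12,11)·0.65^11·0.35^1 = 12·0.00875078·0.35 = 0.0367533
  p_D = C(12,11)·0.66^11·0.34^1 = 12·0.010351·0.34 = 0.0422322
Multiply by the mixture weights:
  P(Z=A)·p_A = 0.11 × 0.0010113 = 0.000111243
  P(Z=B)·p_B = 0.26 × 0.031876 = 0.00828775
  P(Z=C)·p_C = 0.33 × 0.0367533 = 0.0121286
  P(Z=D)·p_D = 0.30 × 0.0422322 = 0.0126697
Sum: 0.000111243 + 0.00828775 + 0.0121286 + 0.0126697 = 0.0331972
P(Process C | the observation) ≈ 0.3653

0.3653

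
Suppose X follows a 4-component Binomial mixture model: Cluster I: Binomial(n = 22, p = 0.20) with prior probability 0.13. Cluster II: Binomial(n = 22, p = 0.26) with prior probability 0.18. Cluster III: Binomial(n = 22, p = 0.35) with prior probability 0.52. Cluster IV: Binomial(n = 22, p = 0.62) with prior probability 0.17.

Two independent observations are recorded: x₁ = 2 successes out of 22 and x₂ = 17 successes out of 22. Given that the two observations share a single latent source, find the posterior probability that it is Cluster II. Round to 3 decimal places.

Apply Bayes' rule: the posterior for each component is proportional to its prior times its likelihood at x.
Since both observations come from the same component, the likelihood for component k is f_k(x₁)·f_k(x₂).
  L_I = [0.10653] × [1.13104e-08] = 1.20489e-09
  L_II = [0.0378611] × [6.62556e-07] = 2.50851e-08
  L_III = [0.00512879] × [5.42301e-05] = 2.78135e-07
  L_IV = [3.49999e-07] × [0.0616728] = 2.15854e-08
Unnormalised posteriors:
  P(Z=I)·L_I = 0.13 × 1.20489e-09 = 1.56636e-10
  P(Z=II)·L_II = 0.18 × 2.50851e-08 = 4.51531e-09
  P(Z=III)·L_III = 0.52 × 2.78135e-07 = 1.4463e-07
  P(Z=IV)·L_IV = 0.17 × 2.15854e-08 = 3.66952e-09
Denominator: 1.56636e-10 + 4.51531e-09 + 1.4463e-07 + 3.66952e-09 = 1.52972e-07
Responsibility of Cluster II: 4.51531e-09 / 1.52972e-07 ≈ 0.030

0.030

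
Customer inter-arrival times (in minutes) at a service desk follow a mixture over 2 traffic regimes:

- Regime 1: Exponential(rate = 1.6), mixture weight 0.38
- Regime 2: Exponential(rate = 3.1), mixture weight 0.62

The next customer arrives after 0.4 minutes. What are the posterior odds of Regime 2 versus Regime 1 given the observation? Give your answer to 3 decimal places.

Only the two components matter; the odds are (π_i f_i(x)) / (π_j f_j(x)).
Component likelihoods at x = 0.4 minutes:
  p_1 = 1.6·e^(−1.6·0.4) = 1.6·e^(−0.6400) = 0.843668
  p_2 = 3.1·e^(−3.1·0.4) = 3.1·e^(−1.2400) = 0.897091
Posterior odds = (π_2·p_2) / (π_1·p_1) = (0.62·0.897091) / (0.38·0.843668) = 0.556196 / 0.320594 ≈ 1.735

1.735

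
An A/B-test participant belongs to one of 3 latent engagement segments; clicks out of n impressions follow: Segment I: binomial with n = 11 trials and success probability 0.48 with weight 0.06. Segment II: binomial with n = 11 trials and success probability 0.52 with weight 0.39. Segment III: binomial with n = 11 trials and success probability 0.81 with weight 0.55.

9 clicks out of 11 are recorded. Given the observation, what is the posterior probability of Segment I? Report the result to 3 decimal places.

Apply Bayes' rule: the posterior for each component is proportional to its prior times its likelihood at x.
Component likelihoods at x = 9 clicks out of 11:
  L_I = 0.0201159
  L_II = 0.035227
  L_III = 0.298013
Multiply by the mixture weights:
  w_I·L_I = 0.06 × 0.0201159 = 0.00120696
  w_II·L_II = 0.39 × 0.035227 = 0.0137385
  w_III·L_III = 0.55 × 0.298013 = 0.163907
Evidence: 0.00120696 + 0.0137385 + 0.163907 = 0.178853
So the posterior for Segment I is 0.00120696 / 0.178853 ≈ 0.007.

0.007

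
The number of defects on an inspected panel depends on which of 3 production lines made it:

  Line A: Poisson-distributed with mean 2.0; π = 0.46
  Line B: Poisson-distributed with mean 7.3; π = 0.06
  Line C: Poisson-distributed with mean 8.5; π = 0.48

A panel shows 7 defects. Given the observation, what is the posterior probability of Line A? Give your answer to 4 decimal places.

P(component k | x) = π_k·f_k(x) / marginal(x), where marginal(x) = Σ_j π_j·f_j(x).
Evaluate each component's likelihood at the observed value:
  p_A = e^(−2.0)·2.0^7/7! = 0.00343709
  p_B = e^(−7.3)·7.3^7/7! = 0.148074
  p_C = e^(−8.5)·8.5^7/7! = 0.129419
Unnormalised posteriors:
  π_A·p_A = 0.46 × 0.00343709 = 0.00158106
  π_B·p_B = 0.06 × 0.148074 = 0.00888446
  π_C·p_C = 0.48 × 0.129419 = 0.0621212
Denominator: 0.00158106 + 0.00888446 + 0.0621212 = 0.0725868
P(Line A | x) = 0.00158106 / 0.0725868 ≈ 0.0218

0.0218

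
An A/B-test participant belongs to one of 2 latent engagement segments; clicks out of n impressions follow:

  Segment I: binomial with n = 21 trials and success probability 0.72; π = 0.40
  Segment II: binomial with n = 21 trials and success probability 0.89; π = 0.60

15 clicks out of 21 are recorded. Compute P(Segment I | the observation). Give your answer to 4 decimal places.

0.8830

By Bayes' theorem, P(k | x) = π_k f_k(x) / Σ_j π_j f_j(x).
Component likelihoods at x = 15 clicks out of 21:
  p_I = C(21,15)·0.72^15·0.28^6 = 54264·0.00724415·0.00048189 = 0.189429
  p_II = C(21,15)·0.89^15·0.11^6 = 54264·0.174121·1.77156e-06 = 0.0167386
Unnormalised posteriors:
  π_I·p_I = 0.40 × 0.189429 = 0.0757718
  π_II·p_II = 0.60 × 0.0167386 = 0.0100431
Normaliser: 0.0757718 + 0.0100431 = 0.0858149
So the posterior for Segment I is 0.0757718 / 0.0858149 ≈ 0.8830.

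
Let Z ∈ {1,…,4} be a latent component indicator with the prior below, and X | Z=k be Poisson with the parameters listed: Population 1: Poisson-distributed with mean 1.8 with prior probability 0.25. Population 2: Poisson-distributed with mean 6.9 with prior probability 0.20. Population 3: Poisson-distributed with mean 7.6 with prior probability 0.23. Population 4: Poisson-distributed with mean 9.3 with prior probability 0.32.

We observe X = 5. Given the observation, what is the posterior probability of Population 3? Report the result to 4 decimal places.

Posterior ∝ prior × likelihood, so P(k | x) ∝ w_k f_k(x); normalise over all components.
Component likelihoods at x = 5:
  L_1 = e^(−1.8)·1.8^5/5! = 0.0260286
  L_2 = e^(−6.9)·6.9^5/5! = 0.131351
  L_3 = e^(−7.6)·7.6^5/5! = 0.105742
  L_4 = e^(−9.3)·9.3^5/5! = 0.0530023
Unnormalised posteriors:
  w_1·L_1 = 0.25 × 0.0260286 = 0.00650716
  w_2·L_2 = 0.20 × 0.131351 = 0.0262701
  w_3·L_3 = 0.23 × 0.105742 = 0.0243207
  w_4·L_4 = 0.32 × 0.0530023 = 0.0169607
Sum: 0.00650716 + 0.0262701 + 0.0243207 + 0.0169607 = 0.0740588
Responsibility of Population 3: 0.0243207 / 0.0740588 ≈ 0.3284

0.3284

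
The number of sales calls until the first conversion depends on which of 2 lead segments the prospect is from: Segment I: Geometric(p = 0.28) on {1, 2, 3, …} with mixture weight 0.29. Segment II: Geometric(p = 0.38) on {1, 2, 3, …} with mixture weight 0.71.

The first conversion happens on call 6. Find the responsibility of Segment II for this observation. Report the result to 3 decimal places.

Posterior ∝ prior × likelihood, so P(k | x) ∝ π_k f_k(x); normalise over all components.
Geometric probabilities:
  L_I = 0.28·(1−0.28)^5 = 0.28·0.193492 = 0.0541777
  L_II = 0.38·(1−0.38)^5 = 0.38·0.0916133 = 0.034813
Unnormalised posteriors:
  π_I·L_I = 0.29 × 0.0541777 = 0.0157115
  π_II·L_II = 0.71 × 0.034813 = 0.0247173
Marginal: 0.0157115 + 0.0247173 = 0.0404288
So the posterior for Segment II is 0.0247173 / 0.0404288 ≈ 0.611.

0.611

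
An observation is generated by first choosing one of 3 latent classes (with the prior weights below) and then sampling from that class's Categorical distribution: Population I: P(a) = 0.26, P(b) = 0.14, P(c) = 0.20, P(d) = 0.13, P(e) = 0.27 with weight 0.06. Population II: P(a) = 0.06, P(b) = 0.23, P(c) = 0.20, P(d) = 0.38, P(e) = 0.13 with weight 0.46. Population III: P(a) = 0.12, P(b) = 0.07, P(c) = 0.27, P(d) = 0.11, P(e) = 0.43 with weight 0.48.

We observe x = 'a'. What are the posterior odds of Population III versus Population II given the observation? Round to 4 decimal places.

Only the two components matter; the odds are (π_i f_i(x)) / (π_j f_j(x)).
Evaluate each component's likelihood at the observed value:
  p_I = P(a | comp) = 0.26
  p_II = P(a | comp) = 0.06
  p_III = P(a | comp) = 0.12
Odds = (0.48/0.46) × (0.12/0.06) = 1.04348 × 2 ≈ 2.0870

2.0870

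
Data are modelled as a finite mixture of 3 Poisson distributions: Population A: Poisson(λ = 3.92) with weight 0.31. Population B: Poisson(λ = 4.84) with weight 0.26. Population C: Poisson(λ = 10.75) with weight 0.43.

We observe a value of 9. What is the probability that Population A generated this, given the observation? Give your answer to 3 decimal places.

By Bayes' theorem, P(k | x) = P(Z=k) f_k(x) / Σ_j P(Z=j) f_j(x).
Poisson probabilities:
  L_A = 0.0119503
  L_B = 0.0317585
  L_C = 0.113305
Multiply by the mixture weights:
  P(Z=A)·L_A = 0.31 × 0.0119503 = 0.00370458
  P(Z=B)·L_B = 0.26 × 0.0317585 = 0.00825721
  P(Z=C)·L_C = 0.43 × 0.113305 = 0.048721
Evidence: 0.00370458 + 0.00825721 + 0.048721 = 0.0606828
So the posterior for Population A is 0.00370458 / 0.0606828 ≈ 0.061.

0.061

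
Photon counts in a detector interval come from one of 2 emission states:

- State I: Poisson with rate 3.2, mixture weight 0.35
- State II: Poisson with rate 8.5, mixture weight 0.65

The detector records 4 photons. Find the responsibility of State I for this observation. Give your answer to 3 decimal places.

0.684

Apply Bayes' rule: the posterior for each component is proportional to its prior times its likelihood at x.
Evaluate each component's likelihood at the observed value:
  L_I = 0.178093
  L_II = 0.0442549
Multiply by the mixture weights:
  P(Z=I)·L_I = 0.35 × 0.178093 = 0.0623325
  P(Z=II)·L_II = 0.65 × 0.0442549 = 0.0287657
Sum: 0.0623325 + 0.0287657 = 0.0910982
So the posterior for State I is 0.0623325 / 0.0910982 ≈ 0.684.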